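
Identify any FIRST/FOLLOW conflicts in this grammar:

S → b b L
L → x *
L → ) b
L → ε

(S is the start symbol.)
No FIRST/FOLLOW conflicts.

A FIRST/FOLLOW conflict occurs when a non-terminal N has a nullable alternative N → β (β ⇒* ε) and another alternative N → α with FIRST(α) ∩ FOLLOW(N) ≠ ∅: on such a lookahead the parser cannot decide between expanding α and letting N vanish via β.

Nullable non-terminals: L.

L: nullable alternative(s) L → ε; FOLLOW(L) = { $ }
  L → x *: FIRST \ {ε} = { 'x' } — disjoint from FOLLOW(L)
  L → ) b: FIRST \ {ε} = { ')' } — disjoint from FOLLOW(L)
  L → ε: FIRST \ {ε} = { } — this is the only nullable alternative, skip

S has no nullable alternative, so no FIRST/FOLLOW check is needed there.

No FIRST/FOLLOW conflicts found.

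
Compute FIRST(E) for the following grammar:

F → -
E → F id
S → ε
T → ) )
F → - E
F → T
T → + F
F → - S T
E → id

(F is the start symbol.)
{ ')', '+', '-', 'id' }

To compute FIRST(E), examine every production with E on the left-hand side, reading each right-hand side left to right until a non-nullable symbol is reached.

FIRST sets of the other non-terminals involved (by the same procedure, iterated to a fixed point):
  FIRST(F) = { ')', '+', '-' }

From E → F id:
  - F is a non-terminal: add FIRST(F) \ {ε} = { ')', '+', '-' }
    F is not nullable, so stop
From E → id:
  - id is a terminal: add 'id' and stop

Collecting: FIRST(E) = { ')', '+', '-', 'id' }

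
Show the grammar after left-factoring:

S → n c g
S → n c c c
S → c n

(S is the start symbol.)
S → n c S'
S' → g
S' → c c
S → c n

Left-factoring transforms A → αβ₁ | αβ₂ into A → αA' and A' → β₁ | β₂
(α is the longest common prefix among the alternatives). Repeat until
no nonterminal has two alternatives with a common prefix.

Round 1: S has alternatives sharing prefix 'n c'. Introduce S': S → n c S'
  Add: S' → g
  Add: S' → c c

No remaining common prefixes — done.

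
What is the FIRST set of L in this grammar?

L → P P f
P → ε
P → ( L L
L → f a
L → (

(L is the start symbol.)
{ '(', 'f' }

FIRST sets of the other non-terminals involved (by the same procedure, iterated to a fixed point):
  FIRST(P) = { '(', ε }

From L → P P f:
  - P is a non-terminal: add FIRST(P) \ {ε} = { '(' }
    P is nullable, so continue to the next symbol
  - P is a non-terminal: add FIRST(P) \ {ε} = { '(' }
    P is nullable, so continue to the next symbol
  - f is a terminal: add 'f' and stop
From L → f a:
  - f is a terminal: add 'f' and stop
From L → (:
  - '(' is a terminal: add '(' and stop

Collecting: FIRST(L) = { '(', 'f' }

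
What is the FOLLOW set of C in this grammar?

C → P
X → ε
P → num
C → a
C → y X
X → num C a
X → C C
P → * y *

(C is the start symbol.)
C is the start symbol, so $ ∈ FOLLOW(C).
In X → num C a: C is followed by a, add FIRST(a) \ {ε} = { 'a' }
In X → C C: C is followed by C, add FIRST(C) \ {ε} = { '*', 'a', 'num', 'y' }
In X → C C: C is at the end, add FOLLOW(X)

The FOLLOW sets referred to above (computed the same way, to a fixed point):
  FOLLOW(X) = { $, '*', 'a', 'num', 'y' }

Taking the union: FOLLOW(C) = { $, '*', 'a', 'num', 'y' }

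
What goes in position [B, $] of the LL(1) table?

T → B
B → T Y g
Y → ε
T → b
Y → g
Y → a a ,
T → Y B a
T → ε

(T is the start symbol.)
Empty (error entry)

To find M[B, $], we find productions for B where $ is in the predict set (PREDICT(N → α) = (FIRST(α) \ {ε}) ∪ (FOLLOW(N) if α ⇒* ε)).

Relevant sets:
  FIRST(T) = { 'a', 'b', 'g', ε }
  FIRST(Y) = { 'a', 'g', ε }

B → T Y g: PREDICT = { 'a', 'b', 'g' }

M[B, $] is empty (no production applies)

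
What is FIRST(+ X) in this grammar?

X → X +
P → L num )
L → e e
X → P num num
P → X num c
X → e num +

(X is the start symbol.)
{ '+' }

To compute FIRST(+ X), process the symbols left to right:
Symbol + is a terminal. Add '+' and stop.
FIRST(+ X) = { '+' }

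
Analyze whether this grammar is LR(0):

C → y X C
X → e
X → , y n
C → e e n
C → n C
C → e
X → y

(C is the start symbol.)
A grammar is LR(0) if no state in the canonical LR(0) collection has:
  - both a shift item (dot before a terminal) and a complete item (shift-reduce conflict), or
  - two or more complete items (reduce-reduce conflict; the accept item [C' → C .] counts as a complete item here).

Augment with C' → C and build the canonical LR(0) collection (I0 = CLOSURE({[C' → . C]}), then GOTO on every symbol after a dot until no new states appear). It has 15 states:
  I0: { [C → . e e n], [C → . e], [C → . n C], [C → . y X C], [C' → . C] }  — shift
  I1: { [C' → C .] }  — accept
  I2: { [C → e . e n], [C → e .] }  — shift, reduce
  I3: { [C → . e e n], [C → . e], [C → . n C], [C → . y X C], [C → n . C] }  — shift
  I4: { [C → y . X C], [X → . , y n], [X → . e], [X → . y] }  — shift
  I5: { [X → , . y n] }  — shift
  I6: { [C → . e e n], [C → . e], [C → . n C], [C → . y X C], [C → y X . C] }  — shift
  I7: { [X → e .] }  — reduce
  I8: { [X → y .] }  — reduce
  I9: { [C → y X C .] }  — reduce
  I10: { [X → , y . n] }  — shift
  I11: { [X → , y n .] }  — reduce
  I12: { [C → n C .] }  — reduce
  I13: { [C → e e . n] }  — shift
  I14: { [C → e e n .] }  — reduce

Conflict in state I2:
  Shift-reduce conflict between [C → e .] and [C → e . e n]
So the grammar is NOT LR(0).

Answer: No. Shift-reduce conflict between [C → e .] and [C → e . e n]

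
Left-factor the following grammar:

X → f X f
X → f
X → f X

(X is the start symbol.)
Left-factoring transforms A → αβ₁ | αβ₂ into A → αA' and A' → β₁ | β₂
(α is the longest common prefix among the alternatives). Repeat until
no nonterminal has two alternatives with a common prefix.

Round 1: X has alternatives sharing prefix 'f'. Introduce X': X → f X'
  Add: X' → X f
  Add: X' → ε
  Add: X' → X

Round 2: X' has alternatives sharing prefix 'X'. Introduce X'': X' → X X''
  Add: X'' → f
  Add: X'' → ε

No remaining common prefixes — done.

Resulting grammar:
X → f X'
X' → X X''
X'' → f
X'' → ε
X' → ε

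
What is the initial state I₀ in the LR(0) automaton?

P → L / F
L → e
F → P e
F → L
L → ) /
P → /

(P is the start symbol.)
First, augment the grammar with P' → P
I₀ = CLOSURE({ [P' → . P] }):
  [P' → . P] has the dot before P: add [P → . L / F], [P → . /]
  [P → . L / F] has the dot before L: add [L → . e], [L → . ) /]
No further items can be added.

I₀ = { [L → . ) /], [L → . e], [P → . /], [P → . L / F], [P' → . P] }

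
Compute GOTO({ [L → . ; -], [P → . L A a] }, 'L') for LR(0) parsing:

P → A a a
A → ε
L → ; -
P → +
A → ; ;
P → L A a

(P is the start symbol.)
GOTO(I, 'L') = CLOSURE({ [A → αX.β] : [A → α.Xβ] ∈ I, X = 'L' })

Items with dot before 'L', with the dot advanced:
  [P → . L A a] → [P → L . A a]
Closure of the advanced items:
  [P → L . A a] has the dot before A: add [A → .], [A → . ; ;]

GOTO = { [A → . ; ;], [A → .], [P → L . A a] }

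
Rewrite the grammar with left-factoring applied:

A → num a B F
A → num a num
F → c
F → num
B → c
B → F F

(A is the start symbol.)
A → num a A'
A' → B F
A' → num
F → c
F → num
B → c
B → F F

Left-factoring transforms A → αβ₁ | αβ₂ into A → αA' and A' → β₁ | β₂
(α is the longest common prefix among the alternatives). Repeat until
no nonterminal has two alternatives with a common prefix.

Round 1: A has alternatives sharing prefix 'num a'. Introduce A': A → num a A'
  Add: A' → B F
  Add: A' → num

No remaining common prefixes — done.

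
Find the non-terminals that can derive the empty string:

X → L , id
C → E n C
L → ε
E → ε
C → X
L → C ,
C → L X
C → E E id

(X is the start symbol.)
ε-productions: L → ε, E → ε
So L, E are immediately nullable.
No further non-terminal can be added: every production for the remaining non-terminals contains a terminal or a non-nullable non-terminal.
Nullable = { 'E', 'L' }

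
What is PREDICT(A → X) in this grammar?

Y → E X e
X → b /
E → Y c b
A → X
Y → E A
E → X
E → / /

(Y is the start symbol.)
PREDICT(A → X) = (FIRST(RHS) \ {ε}) ∪ (FOLLOW(A) if ε ∈ FIRST(RHS), i.e. RHS ⇒* ε)
FIRST(X) = { 'b' }
FIRST(X) = { 'b' }
ε ∉ FIRST(X), so FOLLOW(A) is not added.
PREDICT(A → X) = { 'b' }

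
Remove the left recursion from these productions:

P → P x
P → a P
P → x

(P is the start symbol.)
P is directly left-recursive. The standard transformation for
  A → A α₁ | ... | A α_m | β₁ | ... | β_n
is
  A  → β₁ A' | ... | β_n A'
  A' → α₁ A' | ... | α_m A' | ε

P → a P becomes P → a P P'
P → x becomes P → x P'
P → P x becomes P' → x P'
Add P' → ε

Resulting grammar:
P → a P P'
P → x P'
P' → x P'
P' → ε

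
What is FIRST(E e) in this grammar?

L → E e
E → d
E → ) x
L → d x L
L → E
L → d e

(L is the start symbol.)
{ ')', 'd' }

FIRST sets of the non-terminals involved (from the grammar, by fixed-point iteration):
  FIRST(E) = { ')', 'd' }

To compute FIRST(E e), process the symbols left to right:
Symbol E is a non-terminal. Add FIRST(E) \ {ε} = { ')', 'd' }
E is not nullable (ε ∉ FIRST(E)), so stop here.
FIRST(E e) = { ')', 'd' }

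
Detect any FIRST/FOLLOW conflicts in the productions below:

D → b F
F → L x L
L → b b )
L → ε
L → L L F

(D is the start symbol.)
Yes. L → b b ')' with FOLLOW(L) on { 'b' }; L → L L F with FOLLOW(L) on { 'b', 'x' }

A FIRST/FOLLOW conflict occurs when a non-terminal N has a nullable alternative N → β (β ⇒* ε) and another alternative N → α with FIRST(α) ∩ FOLLOW(N) ≠ ∅: on such a lookahead the parser cannot decide between expanding α and letting N vanish via β.

Nullable non-terminals: L.
FIRST sets used below: FIRST(L) = { 'b', 'x', ε }, FIRST(F) = { 'b', 'x' }

L: nullable alternative(s) L → ε; FOLLOW(L) = { $, 'b', 'x' }
  L → b b ): FIRST \ {ε} = { 'b' } — overlaps FOLLOW(L) on { 'b' }: CONFLICT
  L → ε: FIRST \ {ε} = { } — this is the only nullable alternative, skip
  L → L L F: FIRST \ {ε} = { 'b', 'x' } — overlaps FOLLOW(L) on { 'b', 'x' }: CONFLICT

D, F have no nullable alternative, so no FIRST/FOLLOW check is needed there.

So the grammar has 2 FIRST/FOLLOW conflicts (marked CONFLICT above).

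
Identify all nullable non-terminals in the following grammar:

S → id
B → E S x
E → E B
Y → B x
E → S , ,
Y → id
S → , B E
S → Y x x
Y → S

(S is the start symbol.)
There are no ε-productions, so no non-terminal can derive ε.
No non-terminals are nullable.

Answer: None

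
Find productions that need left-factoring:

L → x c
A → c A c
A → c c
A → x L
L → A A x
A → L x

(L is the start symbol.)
Left-factoring is needed when two productions for the same non-terminal
share a common prefix on the right-hand side.

Productions for L:
  L → x c
  L → A A x
Productions for A:
  A → c A c
  A → c c
  A → x L
  A → L x

Found common prefix 'c' in productions for A

Answer: Yes, A has productions with common prefix 'c'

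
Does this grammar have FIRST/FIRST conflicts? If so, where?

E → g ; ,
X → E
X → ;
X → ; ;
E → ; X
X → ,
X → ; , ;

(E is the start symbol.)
Yes. X → E / X → ';' on { ';' }; X → E / X → ';' ';' on { ';' }; X → E / X → ';' ',' ';' on { ';' }; X → ';' / X → ';' ';' on { ';' }; X → ';' / X → ';' ',' ';' on { ';' }; X → ';' ';' / X → ';' ',' ';' on { ';' }

A FIRST/FIRST conflict occurs when two productions N → α and N → β for the same non-terminal have FIRST(α) ∩ FIRST(β) ≠ ∅ (with ε ∈ FIRST of a nullable right-hand side, so two nullable alternatives also conflict).

FIRST sets of the non-terminals at (or reachable through a nullable prefix from) the front of some alternative:
  FIRST(E) = { ';', 'g' }

Productions for E:
  E → g ; ,: FIRST = { 'g' }
  E → ; X: FIRST = { ';' }
Productions for X:
  X → E: FIRST = { ';', 'g' }
  X → ;: FIRST = { ';' }
  X → ; ;: FIRST = { ';' }
  X → ,: FIRST = { ',' }
  X → ; , ;: FIRST = { ';' }

Conflict for X: X → E and X → ;
  Overlap: { ';' }
Conflict for X: X → E and X → ; ;
  Overlap: { ';' }
Conflict for X: X → E and X → ; , ;
  Overlap: { ';' }
Conflict for X: X → ; and X → ; ;
  Overlap: { ';' }
Conflict for X: X → ; and X → ; , ;
  Overlap: { ';' }
Conflict for X: X → ; ; and X → ; , ;
  Overlap: { ';' }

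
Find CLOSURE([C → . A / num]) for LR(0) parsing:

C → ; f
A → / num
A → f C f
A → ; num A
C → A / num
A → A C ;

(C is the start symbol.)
To compute CLOSURE, for each item [A → α.Bβ] where B is a non-terminal, add [B → .γ] for all productions B → γ; repeat for the newly added items until nothing changes.

Start with: [C → . A / num]
  [C → . A / num] has the dot before A: add [A → . / num], [A → . f C f], [A → . ; num A], [A → . A C ;]
No further items can be added.

CLOSURE = { [A → . / num], [A → . ; num A], [A → . A C ;], [A → . f C f], [C → . A / num] }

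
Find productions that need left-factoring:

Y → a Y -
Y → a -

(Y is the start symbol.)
Left-factoring is needed when two productions for the same non-terminal
share a common prefix on the right-hand side.

Productions for Y:
  Y → a Y -
  Y → a -

Found common prefix 'a' in productions for Y

Answer: Yes, Y has productions with common prefix 'a'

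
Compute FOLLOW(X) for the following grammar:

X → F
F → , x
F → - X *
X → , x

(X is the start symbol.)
{ $, '*' }

To compute FOLLOW(X), find every occurrence of X on a right-hand side N → α X β: add FIRST(β) \ {ε}, and if β is empty or nullable also add FOLLOW(N). Iterate to a fixed point.

X is the start symbol, so $ ∈ FOLLOW(X).
In F → - X *: X is followed by '*', add FIRST('*') \ {ε} = { '*' }

Taking the union: FOLLOW(X) = { $, '*' }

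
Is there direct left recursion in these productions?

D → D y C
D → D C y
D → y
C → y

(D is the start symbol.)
Direct left recursion occurs when N → N α for some non-terminal N (the right-hand side begins with the left-hand side itself).

D → D y C: LEFT RECURSIVE (starts with D)
D → D C y: LEFT RECURSIVE (starts with D)
D → y: starts with y
C → y: starts with y

The grammar has direct left recursion on: D.

Answer: Yes, D is left-recursive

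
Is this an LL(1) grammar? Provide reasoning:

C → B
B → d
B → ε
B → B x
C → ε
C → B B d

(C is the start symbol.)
No. Predict set conflict for C: { $ }

A grammar is LL(1) if for each non-terminal N with multiple productions, the predict sets of those productions are pairwise disjoint, where PREDICT(N → α) = (FIRST(α) \ {ε}) ∪ (FOLLOW(N) if α ⇒* ε).

Relevant sets:
  FIRST(B) = { 'd', 'x', ε }
  FOLLOW(C) = { $ }
  FOLLOW(B) = { $, 'd', 'x' }

For C:
  PREDICT(C → B) = { $, 'd', 'x' }
  PREDICT(C → ε) = { $ }
  PREDICT(C → B B d) = { 'd', 'x' }
For B:
  PREDICT(B → d) = { 'd' }
  PREDICT(B → ε) = { $, 'd', 'x' }
  PREDICT(B → B x) = { 'd', 'x' }

Conflict found: Predict set conflict for C: { $ }
The grammar is NOT LL(1).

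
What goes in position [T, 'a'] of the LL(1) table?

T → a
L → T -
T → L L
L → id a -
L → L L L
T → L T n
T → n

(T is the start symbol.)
To find M[T, 'a'], we find productions for T where 'a' is in the predict set (PREDICT(N → α) = (FIRST(α) \ {ε}) ∪ (FOLLOW(N) if α ⇒* ε)).

Relevant sets:
  FIRST(L) = { 'a', 'id', 'n' }

T → a: PREDICT = { 'a' }
  'a' is in predict set, so this production goes in M[T, 'a']
T → L L: PREDICT = { 'a', 'id', 'n' }
  'a' is in predict set, so this production goes in M[T, 'a']
T → L T n: PREDICT = { 'a', 'id', 'n' }
  'a' is in predict set, so this production goes in M[T, 'a']
T → n: PREDICT = { 'n' }

M[T, 'a'] = T → a, T → L L, T → L T n  (a multiply-defined cell — the grammar is not LL(1))

Answer: T → a, T → L L, T → L T n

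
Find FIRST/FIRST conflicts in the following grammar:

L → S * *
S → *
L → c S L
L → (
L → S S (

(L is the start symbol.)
Yes. L → S '*' '*' / L → S S '(' on { '*' }

FIRST sets of the non-terminals at (or reachable through a nullable prefix from) the front of some alternative:
  FIRST(S) = { '*' }

Productions for L:
  L → S * *: FIRST = { '*' }
  L → c S L: FIRST = { 'c' }
  L → (: FIRST = { '(' }
  L → S S (: FIRST = { '*' }
S has only one production, so no FIRST/FIRST conflict is possible there.

Conflict for L: L → S * * and L → S S (
  Overlap: { '*' }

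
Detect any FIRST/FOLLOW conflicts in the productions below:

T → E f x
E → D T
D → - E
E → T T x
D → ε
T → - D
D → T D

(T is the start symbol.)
Yes. D → '-' E with FOLLOW(D) on { '-' }; D → T D with FOLLOW(D) on { '-' }

Nullable non-terminals: D.
FIRST sets used below: FIRST(T) = { '-' }

D: nullable alternative(s) D → ε; FOLLOW(D) = { $, '-', 'f', 'x' }
  D → - E: FIRST \ {ε} = { '-' } — overlaps FOLLOW(D) on { '-' }: CONFLICT
  D → ε: FIRST \ {ε} = { } — this is the only nullable alternative, skip
  D → T D: FIRST \ {ε} = { '-' } — overlaps FOLLOW(D) on { '-' }: CONFLICT

E, T have no nullable alternative, so no FIRST/FOLLOW check is needed there.

So the grammar has 2 FIRST/FOLLOW conflicts (marked CONFLICT above).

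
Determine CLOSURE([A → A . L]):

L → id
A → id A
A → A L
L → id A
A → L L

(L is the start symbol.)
To compute CLOSURE, for each item [A → α.Bβ] where B is a non-terminal, add [B → .γ] for all productions B → γ; repeat for the newly added items until nothing changes.

Start with: [A → A . L]
  [A → A . L] has the dot before L: add [L → . id], [L → . id A]
No further items can be added.

CLOSURE = { [A → A . L], [L → . id A], [L → . id] }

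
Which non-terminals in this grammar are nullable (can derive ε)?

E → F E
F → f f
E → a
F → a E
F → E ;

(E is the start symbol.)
None

There are no ε-productions, so no non-terminal can derive ε.
No non-terminals are nullable.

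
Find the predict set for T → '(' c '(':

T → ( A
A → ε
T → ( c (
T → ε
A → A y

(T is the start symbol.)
{ '(' }

PREDICT(T → '(' c '(') = (FIRST(RHS) \ {ε}) ∪ (FOLLOW(T) if ε ∈ FIRST(RHS), i.e. RHS ⇒* ε)
FIRST('(' c '(') = { '(' }
ε ∉ FIRST('(' c '('), so FOLLOW(T) is not added.
PREDICT(T → '(' c '(') = { '(' }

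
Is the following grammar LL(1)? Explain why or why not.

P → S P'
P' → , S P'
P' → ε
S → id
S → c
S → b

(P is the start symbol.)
A grammar is LL(1) if for each non-terminal N with multiple productions, the predict sets of those productions are pairwise disjoint, where PREDICT(N → α) = (FIRST(α) \ {ε}) ∪ (FOLLOW(N) if α ⇒* ε).

Relevant sets:
  FOLLOW(P') = { $ }

For P':
  PREDICT(P' → ',' S P') = { ',' }
  PREDICT(P' → ε) = { $ }
For S:
  PREDICT(S → id) = { 'id' }
  PREDICT(S → c) = { 'c' }
  PREDICT(S → b) = { 'b' }
P has a single production, so nothing to check there.

All predict sets are disjoint. The grammar IS LL(1).

Answer: Yes, the grammar is LL(1).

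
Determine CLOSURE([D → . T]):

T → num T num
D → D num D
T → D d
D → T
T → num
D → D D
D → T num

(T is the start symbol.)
Start with: [D → . T]
  [D → . T] has the dot before T: add [T → . num T num], [T → . D d], [T → . num]
  [T → . D d] has the dot before D: add [D → . D num D], [D → . D D], [D → . T num]
No further items can be added.

CLOSURE = { [D → . D D], [D → . D num D], [D → . T num], [D → . T], [T → . D d], [T → . num T num], [T → . num] }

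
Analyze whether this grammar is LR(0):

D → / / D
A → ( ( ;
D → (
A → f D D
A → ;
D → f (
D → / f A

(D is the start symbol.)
Yes, the grammar is LR(0)

Augment with D' → D and build the canonical LR(0) collection (I0 = CLOSURE({[D' → . D]}), then GOTO on every symbol after a dot until no new states appear). It has 17 states:
  I0: { [D → . (], [D → . / / D], [D → . / f A], [D → . f (], [D' → . D] }  — shift
  I1: { [D → ( .] }  — reduce
  I2: { [D → / . / D], [D → / . f A] }  — shift
  I3: { [D' → D .] }  — accept
  I4: { [D → f . (] }  — shift
  I5: { [D → f ( .] }  — reduce
  I6: { [D → . (], [D → . / / D], [D → . / f A], [D → . f (], [D → / / . D] }  — shift
  I7: { [A → . ( ( ;], [A → . ;], [A → . f D D], [D → / f . A] }  — shift
  I8: { [A → ( . ( ;] }  — shift
  I9: { [A → ; .] }  — reduce
  I10: { [D → / f A .] }  — reduce
  I11: { [A → f . D D], [D → . (], [D → . / / D], [D → . / f A], [D → . f (] }  — shift
  I12: { [A → f D . D], [D → . (], [D → . / / D], [D → . / f A], [D → . f (] }  — shift
  I13: { [A → f D D .] }  — reduce
  I14: { [A → ( ( . ;] }  — shift
  I15: { [A → ( ( ; .] }  — reduce
  I16: { [D → / / D .] }  — reduce

Every state is either a pure shift/goto state or contains exactly one complete item and nothing to shift — no conflicts. The grammar is LR(0).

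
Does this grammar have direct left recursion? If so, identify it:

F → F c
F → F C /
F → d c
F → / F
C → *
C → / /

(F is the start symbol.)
Direct left recursion occurs when N → N α for some non-terminal N (the right-hand side begins with the left-hand side itself).

F → F c: LEFT RECURSIVE (starts with F)
F → F C /: LEFT RECURSIVE (starts with F)
F → d c: starts with d
F → / F: starts with '/'
C → *: starts with '*'
C → / /: starts with '/'

The grammar has direct left recursion on: F.

Answer: Yes, F is left-recursive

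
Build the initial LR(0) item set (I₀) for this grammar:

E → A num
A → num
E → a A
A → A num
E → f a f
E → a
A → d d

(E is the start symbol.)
{ [A → . A num], [A → . d d], [A → . num], [E → . A num], [E → . a A], [E → . a], [E → . f a f], [E' → . E] }

First, augment the grammar with E' → E
I₀ = CLOSURE({ [E' → . E] }):
  [E' → . E] has the dot before E: add [E → . A num], [E → . a A], [E → . f a f], [E → . a]
  [E → . A num] has the dot before A: add [A → . num], [A → . A num], [A → . d d]
No further items can be added.

I₀ = { [A → . A num], [A → . d d], [A → . num], [E → . A num], [E → . a A], [E → . a], [E → . f a f], [E' → . E] }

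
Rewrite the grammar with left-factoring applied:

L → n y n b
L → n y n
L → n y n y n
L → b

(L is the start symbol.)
L → n y n L'
L' → b
L' → ε
L' → y n
L → b

Left-factoring transforms A → αβ₁ | αβ₂ into A → αA' and A' → β₁ | β₂
(α is the longest common prefix among the alternatives). Repeat until
no nonterminal has two alternatives with a common prefix.

Round 1: L has alternatives sharing prefix 'n y n'. Introduce L': L → n y n L'
  Add: L' → b
  Add: L' → ε
  Add: L' → y n

No remaining common prefixes — done.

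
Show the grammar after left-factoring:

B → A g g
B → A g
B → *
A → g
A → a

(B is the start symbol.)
Left-factoring transforms A → αβ₁ | αβ₂ into A → αA' and A' → β₁ | β₂
(α is the longest common prefix among the alternatives). Repeat until
no nonterminal has two alternatives with a common prefix.

Round 1: B has alternatives sharing prefix 'A g'. Introduce B': B → A g B'
  Add: B' → g
  Add: B' → ε

No remaining common prefixes — done.

Resulting grammar:
B → A g B'
B' → g
B' → ε
B → *
A → g
A → a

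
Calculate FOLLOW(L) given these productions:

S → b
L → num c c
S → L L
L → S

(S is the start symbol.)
To compute FOLLOW(L), find every occurrence of L on a right-hand side N → α L β: add FIRST(β) \ {ε}, and if β is empty or nullable also add FOLLOW(N). Iterate to a fixed point.

In S → L L: L is followed by L, add FIRST(L) \ {ε} = { 'b', 'num' }
In S → L L: L is at the end, add FOLLOW(S)

The FOLLOW sets referred to above (computed the same way, to a fixed point):
  FOLLOW(S) = { $, 'b', 'num' }

Taking the union: FOLLOW(L) = { $, 'b', 'num' }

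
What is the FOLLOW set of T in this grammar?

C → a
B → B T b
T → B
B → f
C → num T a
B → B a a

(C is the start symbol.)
To compute FOLLOW(T), find every occurrence of T on a right-hand side N → α T β: add FIRST(β) \ {ε}, and if β is empty or nullable also add FOLLOW(N). Iterate to a fixed point.

In B → B T b: T is followed by b, add FIRST(b) \ {ε} = { 'b' }
In C → num T a: T is followed by a, add FIRST(a) \ {ε} = { 'a' }

Taking the union: FOLLOW(T) = { 'a', 'b' }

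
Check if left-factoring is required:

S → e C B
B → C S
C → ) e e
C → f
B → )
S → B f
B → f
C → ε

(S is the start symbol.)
Left-factoring is needed when two productions for the same non-terminal
share a common prefix on the right-hand side.

Productions for S:
  S → e C B
  S → B f
Productions for B:
  B → C S
  B → )
  B → f
Productions for C:
  C → ) e e
  C → f
  C → ε

No common prefixes found.

Answer: No, left-factoring is not needed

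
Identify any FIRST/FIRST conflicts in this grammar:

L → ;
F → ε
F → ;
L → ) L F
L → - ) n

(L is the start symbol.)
Productions for L:
  L → ;: FIRST = { ';' }
  L → ) L F: FIRST = { ')' }
  L → - ) n: FIRST = { '-' }
Productions for F:
  F → ε: FIRST = { ε }
  F → ;: FIRST = { ';' }

All alternatives of each non-terminal have pairwise disjoint FIRST sets.

Answer: No FIRST/FIRST conflicts.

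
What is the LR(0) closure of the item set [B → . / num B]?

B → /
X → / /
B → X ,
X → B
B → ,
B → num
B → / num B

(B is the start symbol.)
To compute CLOSURE, for each item [A → α.Bβ] where B is a non-terminal, add [B → .γ] for all productions B → γ; repeat for the newly added items until nothing changes.

Start with: [B → . / num B]
The dot precedes the terminal '/', so nothing is added.

CLOSURE = { [B → . / num B] }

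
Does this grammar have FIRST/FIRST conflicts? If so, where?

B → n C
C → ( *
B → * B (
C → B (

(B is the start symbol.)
FIRST sets of the non-terminals at (or reachable through a nullable prefix from) the front of some alternative:
  FIRST(B) = { '*', 'n' }

Productions for B:
  B → n C: FIRST = { 'n' }
  B → * B (: FIRST = { '*' }
Productions for C:
  C → ( *: FIRST = { '(' }
  C → B (: FIRST = { '*', 'n' }

All alternatives of each non-terminal have pairwise disjoint FIRST sets.

Answer: No FIRST/FIRST conflicts.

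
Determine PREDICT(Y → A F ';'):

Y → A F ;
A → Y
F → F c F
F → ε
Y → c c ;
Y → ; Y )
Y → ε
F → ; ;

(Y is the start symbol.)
{ ';', 'c' }

PREDICT(Y → A F ';') = (FIRST(RHS) \ {ε}) ∪ (FOLLOW(Y) if ε ∈ FIRST(RHS), i.e. RHS ⇒* ε)
FIRST(A) = { ';', 'c', ε }
FIRST(F) = { ';', 'c', ε }
FIRST(A F ';') = { ';', 'c' }
ε ∉ FIRST(A F ';'), so FOLLOW(Y) is not added.
PREDICT(Y → A F ';') = { ';', 'c' }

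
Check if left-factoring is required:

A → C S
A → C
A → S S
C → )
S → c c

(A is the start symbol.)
Yes, A has productions with common prefix 'C'

Left-factoring is needed when two productions for the same non-terminal
share a common prefix on the right-hand side.

Productions for A:
  A → C S
  A → C
  A → S S

Found common prefix 'C' in productions for A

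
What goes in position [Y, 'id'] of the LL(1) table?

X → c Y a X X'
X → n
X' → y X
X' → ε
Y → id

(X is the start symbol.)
Y → id

To find M[Y, 'id'], we find productions for Y where 'id' is in the predict set (PREDICT(N → α) = (FIRST(α) \ {ε}) ∪ (FOLLOW(N) if α ⇒* ε)).

Y → id: PREDICT = { 'id' }
  'id' is in predict set, so this production goes in M[Y, 'id']

M[Y, 'id'] = Y → id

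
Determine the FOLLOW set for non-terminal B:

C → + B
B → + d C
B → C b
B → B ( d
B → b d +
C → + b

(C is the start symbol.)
{ $, '(', 'b' }

To compute FOLLOW(B), find every occurrence of B on a right-hand side N → α B β: add FIRST(β) \ {ε}, and if β is empty or nullable also add FOLLOW(N). Iterate to a fixed point.

In C → + B: B is at the end, add FOLLOW(C)
In B → B ( d: B is followed by '(' d, add FIRST('(' d) \ {ε} = { '(' }

The FOLLOW sets referred to above (computed the same way, to a fixed point):
  FOLLOW(C) = { $, '(', 'b' }

Taking the union: FOLLOW(B) = { $, '(', 'b' }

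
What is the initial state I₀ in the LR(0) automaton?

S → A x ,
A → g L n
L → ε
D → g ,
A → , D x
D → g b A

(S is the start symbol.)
{ [A → . , D x], [A → . g L n], [S → . A x ,], [S' → . S] }

First, augment the grammar with S' → S
I₀ = CLOSURE({ [S' → . S] }):
  [S' → . S] has the dot before S: add [S → . A x ,]
  [S → . A x ,] has the dot before A: add [A → . g L n], [A → . , D x]
No further items can be added.

I₀ = { [A → . , D x], [A → . g L n], [S → . A x ,], [S' → . S] }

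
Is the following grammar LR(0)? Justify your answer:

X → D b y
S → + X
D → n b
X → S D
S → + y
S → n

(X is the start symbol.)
Augment with X' → X and build the canonical LR(0) collection (I0 = CLOSURE({[X' → . X]}), then GOTO on every symbol after a dot until no new states appear). It has 13 states:
  I0: { [D → . n b], [S → . + X], [S → . + y], [S → . n], [X → . D b y], [X → . S D], [X' → . X] }  — shift
  I1: { [D → . n b], [S → + . X], [S → + . y], [S → . + X], [S → . + y], [S → . n], [X → . D b y], [X → . S D] }  — shift
  I2: { [X → D . b y] }  — shift
  I3: { [D → . n b], [X → S . D] }  — shift
  I4: { [X' → X .] }  — accept
  I5: { [D → n . b], [S → n .] }  — shift, reduce
  I6: { [D → n b .] }  — reduce
  I7: { [X → S D .] }  — reduce
  I8: { [D → n . b] }  — shift
  I9: { [X → D b . y] }  — shift
  I10: { [X → D b y .] }  — reduce
  I11: { [S → + X .] }  — reduce
  I12: { [S → + y .] }  — reduce

Conflict in state I5:
  Shift-reduce conflict between [S → n .] and [D → n . b]
So the grammar is NOT LR(0).

Answer: No. Shift-reduce conflict between [S → n .] and [D → n . b]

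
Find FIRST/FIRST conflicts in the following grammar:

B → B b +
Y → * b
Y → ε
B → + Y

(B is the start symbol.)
Yes. B → B b '+' / B → '+' Y on { '+' }

FIRST sets of the non-terminals at (or reachable through a nullable prefix from) the front of some alternative:
  FIRST(B) = { '+' }

Productions for B:
  B → B b +: FIRST = { '+' }
  B → + Y: FIRST = { '+' }
Productions for Y:
  Y → * b: FIRST = { '*' }
  Y → ε: FIRST = { ε }

Conflict for B: B → B b + and B → + Y
  Overlap: { '+' }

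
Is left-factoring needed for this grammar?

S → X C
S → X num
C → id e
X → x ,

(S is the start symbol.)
Left-factoring is needed when two productions for the same non-terminal
share a common prefix on the right-hand side.

Productions for S:
  S → X C
  S → X num

Found common prefix 'X' in productions for S

Answer: Yes, S has productions with common prefix 'X'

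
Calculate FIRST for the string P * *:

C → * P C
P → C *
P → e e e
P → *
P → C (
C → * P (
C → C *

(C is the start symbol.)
{ '*', 'e' }

FIRST sets of the non-terminals involved (from the grammar, by fixed-point iteration):
  FIRST(P) = { '*', 'e' }

To compute FIRST(P * *), process the symbols left to right:
Symbol P is a non-terminal. Add FIRST(P) \ {ε} = { '*', 'e' }
P is not nullable (ε ∉ FIRST(P)), so stop here.
FIRST(P * *) = { '*', 'e' }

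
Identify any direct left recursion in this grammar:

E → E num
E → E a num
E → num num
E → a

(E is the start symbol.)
Yes, E is left-recursive

Direct left recursion occurs when N → N α for some non-terminal N (the right-hand side begins with the left-hand side itself).

E → E num: LEFT RECURSIVE (starts with E)
E → E a num: LEFT RECURSIVE (starts with E)
E → num num: starts with num
E → a: starts with a

The grammar has direct left recursion on: E.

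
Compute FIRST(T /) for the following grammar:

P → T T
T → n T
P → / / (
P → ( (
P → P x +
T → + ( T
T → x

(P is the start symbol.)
FIRST sets of the non-terminals involved (from the grammar, by fixed-point iteration):
  FIRST(T) = { '+', 'n', 'x' }

To compute FIRST(T /), process the symbols left to right:
Symbol T is a non-terminal. Add FIRST(T) \ {ε} = { '+', 'n', 'x' }
T is not nullable (ε ∉ FIRST(T)), so stop here.
FIRST(T /) = { '+', 'n', 'x' }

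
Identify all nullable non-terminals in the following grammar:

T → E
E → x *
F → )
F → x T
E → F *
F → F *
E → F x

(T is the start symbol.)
There are no ε-productions, so no non-terminal can derive ε.
No non-terminals are nullable.

Answer: None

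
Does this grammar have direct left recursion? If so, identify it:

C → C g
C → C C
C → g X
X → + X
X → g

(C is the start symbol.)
Direct left recursion occurs when N → N α for some non-terminal N (the right-hand side begins with the left-hand side itself).

C → C g: LEFT RECURSIVE (starts with C)
C → C C: LEFT RECURSIVE (starts with C)
C → g X: starts with g
X → + X: starts with '+'
X → g: starts with g

The grammar has direct left recursion on: C.

Answer: Yes, C is left-recursive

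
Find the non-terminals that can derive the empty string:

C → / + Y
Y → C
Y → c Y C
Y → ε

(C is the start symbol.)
A non-terminal is nullable if it can derive ε (the empty string): either it has an ε-production, or it has a production whose right-hand side consists entirely of nullable non-terminals.

ε-productions: Y → ε
So Y is immediately nullable.
No further non-terminal can be added: every production for the remaining non-terminals contains a terminal or a non-nullable non-terminal.
Nullable = { 'Y' }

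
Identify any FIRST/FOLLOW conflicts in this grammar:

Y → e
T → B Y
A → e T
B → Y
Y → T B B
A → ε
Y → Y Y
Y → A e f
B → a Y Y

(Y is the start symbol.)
Yes. A → e T with FOLLOW(A) on { 'e' }

A FIRST/FOLLOW conflict occurs when a non-terminal N has a nullable alternative N → β (β ⇒* ε) and another alternative N → α with FIRST(α) ∩ FOLLOW(N) ≠ ∅: on such a lookahead the parser cannot decide between expanding α and letting N vanish via β.

Nullable non-terminals: A.

A: nullable alternative(s) A → ε; FOLLOW(A) = { 'e' }
  A → e T: FIRST \ {ε} = { 'e' } — overlaps FOLLOW(A) on { 'e' }: CONFLICT
  A → ε: FIRST \ {ε} = { } — this is the only nullable alternative, skip

B, T, Y have no nullable alternative, so no FIRST/FOLLOW check is needed there.

So the grammar has 1 FIRST/FOLLOW conflict (marked CONFLICT above).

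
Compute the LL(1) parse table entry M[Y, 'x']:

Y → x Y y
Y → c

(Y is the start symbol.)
Y → x Y y

To find M[Y, 'x'], we find productions for Y where 'x' is in the predict set (PREDICT(N → α) = (FIRST(α) \ {ε}) ∪ (FOLLOW(N) if α ⇒* ε)).

Y → x Y y: PREDICT = { 'x' }
  'x' is in predict set, so this production goes in M[Y, 'x']
Y → c: PREDICT = { 'c' }

M[Y, 'x'] = Y → x Y y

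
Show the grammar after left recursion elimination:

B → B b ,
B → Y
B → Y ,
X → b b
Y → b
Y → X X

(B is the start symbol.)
B is directly left-recursive. The standard transformation for
  A → A α₁ | ... | A α_m | β₁ | ... | β_n
is
  A  → β₁ A' | ... | β_n A'
  A' → α₁ A' | ... | α_m A' | ε

B → Y becomes B → Y B'
B → Y , becomes B → Y , B'
B → B b , becomes B' → b , B'
Add B' → ε

Productions for other non-terminals are unchanged:
  X → b b
  Y → b
  Y → X X

Resulting grammar:
B → Y B'
B → Y , B'
B' → b , B'
B' → ε
X → b b
Y → b
Y → X X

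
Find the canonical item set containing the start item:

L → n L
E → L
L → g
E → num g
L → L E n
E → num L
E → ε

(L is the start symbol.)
First, augment the grammar with L' → L
I₀ = CLOSURE({ [L' → . L] }):
  [L' → . L] has the dot before L: add [L → . n L], [L → . g], [L → . L E n]
No further items can be added.

I₀ = { [L → . L E n], [L → . g], [L → . n L], [L' → . L] }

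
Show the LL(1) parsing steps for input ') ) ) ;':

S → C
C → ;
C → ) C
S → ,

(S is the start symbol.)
LL(1) parsing maintains a stack (initially the start symbol over $) and the input. At each step: if the stack top is a terminal, match it against the current input token; if it is a non-terminal N, replace it with the RHS of M[N, lookahead] (the unique production whose predict set contains the lookahead).

Stack is shown with the top on the left.

Stack  Input      Action
------------------------
S $    ) ) ) ; $  output S → C
C $    ) ) ) ; $  output C → ) C
) C $  ) ) ) ; $  match ')'
C $    ) ) ; $    output C → ) C
) C $  ) ) ; $    match ')'
C $    ) ; $      output C → ) C
) C $  ) ; $      match ')'
C $    ; $        output C → ;
; $    ; $        match ';'
$      $          accept

The string is accepted.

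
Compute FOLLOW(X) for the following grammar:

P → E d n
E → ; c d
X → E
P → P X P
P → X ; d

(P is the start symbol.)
{ ';' }

In P → P X P: X is followed by P, add FIRST(P) \ {ε} = { ';' }
In P → X ; d: X is followed by ';' d, add FIRST(';' d) \ {ε} = { ';' }

Taking the union: FOLLOW(X) = { ';' }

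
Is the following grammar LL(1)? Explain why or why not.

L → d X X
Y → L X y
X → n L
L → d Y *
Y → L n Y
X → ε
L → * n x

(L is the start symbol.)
A grammar is LL(1) if for each non-terminal N with multiple productions, the predict sets of those productions are pairwise disjoint, where PREDICT(N → α) = (FIRST(α) \ {ε}) ∪ (FOLLOW(N) if α ⇒* ε).

Relevant sets:
  FIRST(L) = { '*', 'd' }
  FOLLOW(X) = { $, 'n', 'y' }

For L:
  PREDICT(L → d X X) = { 'd' }
  PREDICT(L → d Y '*') = { 'd' }
  PREDICT(L → '*' n x) = { '*' }
For Y:
  PREDICT(Y → L X y) = { '*', 'd' }
  PREDICT(Y → L n Y) = { '*', 'd' }
For X:
  PREDICT(X → n L) = { 'n' }
  PREDICT(X → ε) = { $, 'n', 'y' }

Conflict found: Predict set conflict for L: { 'd' }
The grammar is NOT LL(1).

Answer: No. Predict set conflict for L: { 'd' }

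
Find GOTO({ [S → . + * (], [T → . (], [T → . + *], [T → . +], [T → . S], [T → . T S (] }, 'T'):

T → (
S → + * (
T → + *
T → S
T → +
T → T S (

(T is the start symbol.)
{ [S → . + * (], [T → T . S (] }

GOTO(I, 'T') = CLOSURE({ [A → αX.β] : [A → α.Xβ] ∈ I, X = 'T' })

Items with dot before 'T', with the dot advanced:
  [T → . T S (] → [T → T . S (]
Closure of the advanced items:
  [T → T . S (] has the dot before S: add [S → . + * (]

GOTO = { [S → . + * (], [T → T . S (] }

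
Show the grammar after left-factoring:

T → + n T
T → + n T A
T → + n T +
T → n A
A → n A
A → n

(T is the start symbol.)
T → + n T T'
T' → ε
T' → A
T' → +
T → n A
A → n A'
A' → A
A' → ε

Left-factoring transforms A → αβ₁ | αβ₂ into A → αA' and A' → β₁ | β₂
(α is the longest common prefix among the alternatives). Repeat until
no nonterminal has two alternatives with a common prefix.

Round 1: T has alternatives sharing prefix '+ n T'. Introduce T': T → + n T T'
  Add: T' → ε
  Add: T' → A
  Add: T' → +

Round 2: A has alternatives sharing prefix 'n'. Introduce A': A → n A'
  Add: A' → A
  Add: A' → ε

No remaining common prefixes — done.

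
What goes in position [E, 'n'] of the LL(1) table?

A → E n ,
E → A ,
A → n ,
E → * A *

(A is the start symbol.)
To find M[E, 'n'], we find productions for E where 'n' is in the predict set (PREDICT(N → α) = (FIRST(α) \ {ε}) ∪ (FOLLOW(N) if α ⇒* ε)).

Relevant sets:
  FIRST(A) = { '*', 'n' }

E → A ,: PREDICT = { '*', 'n' }
  'n' is in predict set, so this production goes in M[E, 'n']
E → * A *: PREDICT = { '*' }

M[E, 'n'] = E → A ,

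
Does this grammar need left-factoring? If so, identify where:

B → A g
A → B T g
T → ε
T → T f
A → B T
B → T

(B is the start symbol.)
Left-factoring is needed when two productions for the same non-terminal
share a common prefix on the right-hand side.

Productions for B:
  B → A g
  B → T
Productions for A:
  A → B T g
  A → B T
Productions for T:
  T → ε
  T → T f

Found common prefix 'B T' in productions for A

Answer: Yes, A has productions with common prefix 'B T'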